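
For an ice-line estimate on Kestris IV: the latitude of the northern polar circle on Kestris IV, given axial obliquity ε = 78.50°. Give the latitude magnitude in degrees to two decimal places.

The polar circle is the lowest latitude that experiences at least one full rotation of continuous daylight at the northern-summer solstice; it lies at |φ| = 90° − ε = 90° − 78.50° = 11.50°.

11.50°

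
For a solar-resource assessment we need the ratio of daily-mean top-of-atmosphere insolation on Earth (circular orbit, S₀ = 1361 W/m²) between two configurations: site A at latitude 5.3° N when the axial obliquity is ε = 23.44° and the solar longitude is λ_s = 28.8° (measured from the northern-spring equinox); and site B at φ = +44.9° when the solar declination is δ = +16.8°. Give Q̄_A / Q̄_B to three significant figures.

— Configuration A (φ=+5.3°):
Solar declination: sin δ = sin ε · sin λ_s = sin 23.44° × sin 28.8° = 0.19164, so δ = +11.048°.
cos H₀ = −tan(+5.3°) tan(+11.048°) = -0.0181, H₀ = 1.5889 rad.
Bracket: H₀ sin φ sin δ + cos φ cos δ sin H₀ = 1.5889×0.09237×0.19164 + 0.99572×0.98147×0.99984 = 0.028126 + 0.977113 = 1.005239.
Q̄ = (S₀/π) × [bracket] = (1361/π) × 1.005239 = 435.49 W/m².
— Configuration B (φ=+44.9°):
cos H₀ = −tan(+44.9°) tan(+16.800°) = -0.3009, H₀ = 1.8764 rad.
Bracket: H₀ sin φ sin δ + cos φ cos δ sin H₀ = 1.8764×0.70587×0.28903 + 0.70834×0.95732×0.95367 = 0.382819 + 0.646691 = 1.029510.
Q̄ = (S₀/π) × [bracket] = (1361/π) × 1.029510 = 446.00 W/m².
Ratio Q̄_A / Q̄_B = 435.49 / 446.00 = 0.9764.

Q̄_A / Q̄_B ≈ 0.976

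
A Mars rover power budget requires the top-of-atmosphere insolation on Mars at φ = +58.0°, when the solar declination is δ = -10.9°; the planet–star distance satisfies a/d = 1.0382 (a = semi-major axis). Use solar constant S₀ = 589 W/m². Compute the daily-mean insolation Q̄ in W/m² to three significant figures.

Q̄ ≈ 59.3 W/m²

cos H₀ = −tan(+58.0°) tan(-10.900°) = 0.3082, H₀ = 1.2575 rad.
Bracket: H₀ sin φ sin δ + cos φ cos δ sin H₀ = 1.2575×0.84805×-0.18910 + 0.52992×0.98196×0.95133 = -0.201661 + 0.495034 = 0.293373.
Inverse-square distance factor (a/d)² = 1.0382² = 1.077859.
Q̄ = (S₀/π) × 1.077859 × [bracket] = (589/π) × 1.077859 × 0.293373 = 59.29 W/m².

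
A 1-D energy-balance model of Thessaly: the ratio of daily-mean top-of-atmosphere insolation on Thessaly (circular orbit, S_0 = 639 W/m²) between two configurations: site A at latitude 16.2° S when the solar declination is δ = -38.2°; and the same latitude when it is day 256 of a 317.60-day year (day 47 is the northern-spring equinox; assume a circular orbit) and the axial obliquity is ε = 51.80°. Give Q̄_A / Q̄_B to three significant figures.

Q̄_A / Q̄_B ≈ 1.01

— Configuration A (ϕ=-16.2°):
cos h₀ = −tan(-16.2°) tan(-38.200°) = -0.2286, h₀ = 1.8015 rad.
Bracket: h₀ sin ϕ sin δ + cos ϕ cos δ sin h₀ = 1.8015×-0.27899×-0.61841 + 0.96029×0.78586×0.97352 = 0.310813 + 0.734670 = 1.045483.
Q̄ = (S_0/π) × [bracket] = (639/π) × 1.045483 = 212.65 W/m².
— Configuration B (ϕ=-16.2°):
Solar longitude: L_s = 360° × (256 − 47)/317.60 = 236.902°.
sin δ = sin 51.80° × sin 236.902° = -0.65834, so δ = -41.173°.
cos h₀ = −tan(-16.2°) tan(-41.173°) = -0.2541, h₀ = 1.8277 rad.
Bracket: h₀ sin ϕ sin δ + cos ϕ cos δ sin h₀ = 1.8277×-0.27899×-0.65834 + 0.96029×0.75272×0.96718 = 0.335694 + 0.699106 = 1.034800.
Q̄ = (S_0/π) × [bracket] = (639/π) × 1.034800 = 210.48 W/m².
Ratio Q̄_A / Q̄_B = 212.65 / 210.48 = 1.010.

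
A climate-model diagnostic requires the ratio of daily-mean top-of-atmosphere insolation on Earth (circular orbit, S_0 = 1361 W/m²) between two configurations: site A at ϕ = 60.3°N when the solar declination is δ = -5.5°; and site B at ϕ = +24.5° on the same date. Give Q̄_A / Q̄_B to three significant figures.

Q̄_A / Q̄_B ≈ 0.438

— Configuration A (ϕ=+60.3°):
cos h₀ = −tan(+60.3°) tan(-5.500°) = 0.1688, h₀ = 1.4012 rad.
Bracket: h₀ sin ϕ sin δ + cos ϕ cos δ sin h₀ = 1.4012×0.86863×-0.09585 + 0.49546×0.99540×0.98565 = -0.116661 + 0.486104 = 0.369443.
Q̄ = (S_0/π) × [bracket] = (1361/π) × 0.369443 = 160.05 W/m².
— Configuration B (ϕ=+24.5°):
cos h₀ = −tan(+24.5°) tan(-5.500°) = 0.0439, h₀ = 1.5269 rad.
Bracket: h₀ sin ϕ sin δ + cos ϕ cos δ sin h₀ = 1.5269×0.41469×-0.09585 + 0.90996×0.99540×0.99904 = -0.060691 + 0.904905 = 0.844214.
Q̄ = (S_0/π) × [bracket] = (1361/π) × 0.844214 = 365.73 W/m².
Ratio Q̄_A / Q̄_B = 160.05 / 365.73 = 0.4376.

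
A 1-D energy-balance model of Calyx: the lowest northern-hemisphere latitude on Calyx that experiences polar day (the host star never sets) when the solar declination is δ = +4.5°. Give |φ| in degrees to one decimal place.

|φ| = 85.5°

Polar day requires cos H₀ = −tan φ tan δ ≤ −1, i.e. tan φ tan δ ≥ 1.
The boundary is |tan φ| · |tan δ| = 1, so |φ| = 90° − |δ| = 90° − 4.5° = 85.5° in the northern hemisphere.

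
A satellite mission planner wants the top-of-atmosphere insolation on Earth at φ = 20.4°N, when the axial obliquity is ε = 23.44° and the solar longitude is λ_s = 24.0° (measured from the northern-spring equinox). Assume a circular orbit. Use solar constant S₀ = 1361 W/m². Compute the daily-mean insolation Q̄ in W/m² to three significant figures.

Q̄ ≈ 440 W/m²

Solar declination: sin δ = sin ε · sin λ_s = sin 23.44° × sin 24.0° = 0.16180, so δ = +9.311°.
cos H₀ = −tan(+20.4°) tan(+9.311°) = -0.0610, H₀ = 1.6318 rad.
Bracket: H₀ sin φ sin δ + cos φ cos δ sin H₀ = 1.6318×0.34857×0.16180 + 0.93728×0.98682×0.99814 = 0.092031 + 0.923206 = 1.015237.
Q̄ = (S₀/π) × [bracket] = (1361/π) × 1.015237 = 439.8 W/m².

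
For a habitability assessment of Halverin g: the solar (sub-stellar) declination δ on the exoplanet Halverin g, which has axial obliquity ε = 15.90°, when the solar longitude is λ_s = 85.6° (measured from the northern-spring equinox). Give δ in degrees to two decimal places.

δ = +15.85°

sin δ = sin ε · sin λ_s = sin 15.90° × sin 85.6° = 0.273152.
δ = arcsin(0.273152) = +15.85°.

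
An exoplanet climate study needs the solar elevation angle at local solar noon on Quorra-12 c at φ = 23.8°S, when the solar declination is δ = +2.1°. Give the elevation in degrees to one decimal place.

64.1°

At local noon the hour angle is zero, so the zenith angle equals |φ − δ| = |-23.8° − (+2.100°)| = 25.900°.
Elevation = 90° − 25.900° = 64.1°.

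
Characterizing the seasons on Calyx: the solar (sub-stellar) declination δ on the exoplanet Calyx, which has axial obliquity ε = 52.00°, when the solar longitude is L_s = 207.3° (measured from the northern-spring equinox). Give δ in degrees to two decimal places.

δ = -21.19°

sin δ = sin ε · sin L_s = sin 52.00° × sin 207.3° = -0.361421.
δ = arcsin(-0.361421) = -21.19°.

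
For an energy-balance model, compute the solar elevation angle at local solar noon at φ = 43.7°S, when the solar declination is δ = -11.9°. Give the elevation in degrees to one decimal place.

At local noon the hour angle is zero, so the zenith angle equals |φ − δ| = |-43.7° − (-11.900°)| = 31.800°.
Elevation = 90° − 31.800° = 58.2°.

58.2°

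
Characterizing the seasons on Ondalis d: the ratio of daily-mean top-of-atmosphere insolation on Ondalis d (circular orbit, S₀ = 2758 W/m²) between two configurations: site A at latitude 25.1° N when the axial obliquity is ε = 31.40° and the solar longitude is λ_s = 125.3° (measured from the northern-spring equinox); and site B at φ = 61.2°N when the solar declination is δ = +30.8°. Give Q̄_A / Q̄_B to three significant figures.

— Configuration A (φ=+25.1°):
Solar declination: sin δ = sin ε · sin λ_s = sin 31.40° × sin 125.3° = 0.42522, so δ = +25.164°.
cos H₀ = −tan(+25.1°) tan(+25.164°) = -0.2201, H₀ = 1.7927 rad.
Bracket: H₀ sin φ sin δ + cos φ cos δ sin H₀ = 1.7927×0.42420×0.42522 + 0.90557×0.90509×0.97548 = 0.323364 + 0.799525 = 1.122889.
Q̄ = (S₀/π) × [bracket] = (2758/π) × 1.122889 = 985.78 W/m².
— Configuration B (φ=+61.2°):
cos H₀ = −tan(+61.2°) tan(+30.800°) = -1.0843 ≤ −1 ⇒ polar day, H₀ = π.
Bracket: H₀ sin φ sin δ + cos φ cos δ sin H₀ = 3.1416×0.87631×0.51204 + 0.48175×0.85896×0.00000 = 1.409654 + 0.000000 = 1.409654.
Q̄ = (S₀/π) × [bracket] = (2758/π) × 1.409654 = 1237.5 W/m².
Ratio Q̄_A / Q̄_B = 985.78 / 1237.5 = 0.7966.

Q̄_A / Q̄_B ≈ 0.797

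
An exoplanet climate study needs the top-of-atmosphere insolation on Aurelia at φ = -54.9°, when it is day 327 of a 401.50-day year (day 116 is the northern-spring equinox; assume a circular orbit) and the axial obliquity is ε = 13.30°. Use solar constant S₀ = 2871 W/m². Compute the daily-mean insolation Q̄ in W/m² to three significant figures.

Solar longitude: λ_s = 360° × (327 − 116)/401.50 = 189.191°.
sin δ = sin 13.30° × sin 189.191° = -0.03674, so δ = -2.106°.
cos H₀ = −tan(-54.9°) tan(-2.106°) = -0.0523, H₀ = 1.6231 rad.
Bracket: H₀ sin φ sin δ + cos φ cos δ sin H₀ = 1.6231×-0.81815×-0.03674 + 0.57501×0.99932×0.99863 = 0.048788 + 0.573832 = 0.622620.
Q̄ = (S₀/π) × [bracket] = (2871/π) × 0.622620 = 569.0 W/m².

Q̄ ≈ 569 W/m²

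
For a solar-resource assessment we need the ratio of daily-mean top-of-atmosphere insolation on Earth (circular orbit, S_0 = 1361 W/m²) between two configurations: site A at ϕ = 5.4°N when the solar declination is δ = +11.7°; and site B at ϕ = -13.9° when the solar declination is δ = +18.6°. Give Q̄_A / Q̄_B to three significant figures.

Q̄_A / Q̄_B ≈ 1.25

— Configuration A (ϕ=+5.4°):
cos h₀ = −tan(+5.4°) tan(+11.700°) = -0.0196, h₀ = 1.5904 rad.
Bracket: h₀ sin ϕ sin δ + cos ϕ cos δ sin h₀ = 1.5904×0.09411×0.20279 + 0.99556×0.97922×0.99981 = 0.030352 + 0.974687 = 1.005039.
Q̄ = (S_0/π) × [bracket] = (1361/π) × 1.005039 = 435.40 W/m².
— Configuration B (ϕ=-13.9°):
cos h₀ = −tan(-13.9°) tan(+18.600°) = 0.0833, h₀ = 1.4874 rad.
Bracket: h₀ sin ϕ sin δ + cos ϕ cos δ sin h₀ = 1.4874×-0.24023×0.31896 + 0.97072×0.94777×0.99653 = -0.113970 + 0.916827 = 0.802857.
Q̄ = (S_0/π) × [bracket] = (1361/π) × 0.802857 = 347.81 W/m².
Ratio Q̄_A / Q̄_B = 435.40 / 347.81 = 1.252.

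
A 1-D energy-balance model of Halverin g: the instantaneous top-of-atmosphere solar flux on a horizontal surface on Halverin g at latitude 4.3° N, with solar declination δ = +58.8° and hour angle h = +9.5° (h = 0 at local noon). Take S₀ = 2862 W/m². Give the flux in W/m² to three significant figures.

cos θ_z = sin φ sin δ + cos φ cos δ cos h = 0.064134 + 0.509484 = 0.573618.
Flux = S₀ · cos θ_z = 2862 × 0.573618 = 1642 W/m².

1.64e+03 W/m²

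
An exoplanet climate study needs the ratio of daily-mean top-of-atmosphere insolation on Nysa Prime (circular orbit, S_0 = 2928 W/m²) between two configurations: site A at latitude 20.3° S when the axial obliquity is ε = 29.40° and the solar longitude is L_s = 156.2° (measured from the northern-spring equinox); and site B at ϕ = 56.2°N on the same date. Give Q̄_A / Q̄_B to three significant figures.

— Configuration A (ϕ=-20.3°):
Solar declination: sin δ = sin ε · sin L_s = sin 29.40° × sin 156.2° = 0.19810, so δ = +11.426°.
cos h₀ = −tan(-20.3°) tan(+11.426°) = 0.0748, h₀ = 1.4960 rad.
Bracket: h₀ sin ϕ sin δ + cos ϕ cos δ sin h₀ = 1.4960×-0.34694×0.19810 + 0.93789×0.98018×0.99720 = -0.102818 + 0.916727 = 0.813909.
Q̄ = (S_0/π) × [bracket] = (2928/π) × 0.813909 = 758.57 W/m².
— Configuration B (ϕ=+56.2°):
cos h₀ = −tan(+56.2°) tan(+11.426°) = -0.3019, h₀ = 1.8775 rad.
Bracket: h₀ sin ϕ sin δ + cos ϕ cos δ sin h₀ = 1.8775×0.83098×0.19810 + 0.55630×0.98018×0.95334 = 0.309069 + 0.519832 = 0.828901.
Q̄ = (S_0/π) × [bracket] = (2928/π) × 0.828901 = 772.55 W/m².
Ratio Q̄_A / Q̄_B = 758.57 / 772.55 = 0.9819.

Q̄_A / Q̄_B ≈ 0.982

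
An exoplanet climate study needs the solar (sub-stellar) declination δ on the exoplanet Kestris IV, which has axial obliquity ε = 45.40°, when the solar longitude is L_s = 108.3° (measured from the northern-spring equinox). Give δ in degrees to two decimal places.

sin δ = sin ε · sin L_s = sin 45.40° × sin 108.3° = 0.676016.
δ = arcsin(0.676016) = +42.53°.

δ = +42.53°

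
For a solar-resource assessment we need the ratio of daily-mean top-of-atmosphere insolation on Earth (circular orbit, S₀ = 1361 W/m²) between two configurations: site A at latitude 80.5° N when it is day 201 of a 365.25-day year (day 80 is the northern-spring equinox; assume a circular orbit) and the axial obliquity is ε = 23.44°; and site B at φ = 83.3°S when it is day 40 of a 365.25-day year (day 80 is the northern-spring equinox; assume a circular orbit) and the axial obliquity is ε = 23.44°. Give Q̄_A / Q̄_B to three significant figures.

Q̄_A / Q̄_B ≈ 1.36

— Configuration A (φ=+80.5°):
Solar longitude: λ_s = 360° × (201 − 80)/365.25 = 119.261°.
sin δ = sin 23.44° × sin 119.261° = 0.34703, so δ = +20.306°.
cos H₀ = −tan(+80.5°) tan(+20.306°) = -2.2112 ≤ −1 ⇒ polar day, H₀ = π.
Bracket: H₀ sin φ sin δ + cos φ cos δ sin H₀ = 3.1416×0.98629×0.34703 + 0.16505×0.93785×0.00000 = 1.075282 + 0.000000 = 1.075282.
Q̄ = (S₀/π) × [bracket] = (1361/π) × 1.075282 = 465.83 W/m².
— Configuration B (φ=-83.3°):
Solar longitude: λ_s = 360° × (40 − 80)/365.25 = -39.425°, i.e. -39.425° + 360° = 320.575°.
sin δ = sin 23.44° × sin 320.575° = -0.25262, so δ = -14.633°.
cos H₀ = −tan(-83.3°) tan(-14.633°) = -2.2226 ≤ −1 ⇒ polar day, H₀ = π.
Bracket: H₀ sin φ sin δ + cos φ cos δ sin H₀ = 3.1416×-0.99317×-0.25262 + 0.11667×0.96756×0.00000 = 0.788210 + 0.000000 = 0.788210.
Q̄ = (S₀/π) × [bracket] = (1361/π) × 0.788210 = 341.47 W/m².
Ratio Q̄_A / Q̄_B = 465.83 / 341.47 = 1.364.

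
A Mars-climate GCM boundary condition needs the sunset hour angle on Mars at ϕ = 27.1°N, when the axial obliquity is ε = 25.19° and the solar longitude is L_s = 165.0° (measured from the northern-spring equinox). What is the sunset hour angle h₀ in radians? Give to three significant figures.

h₀ = 1.63 rad

Solar declination: sin δ = sin ε · sin L_s = sin 25.19° × sin 165.0° = 0.11016, so δ = +6.324°.
cos h₀ = −tan ϕ · tan δ = −tan(+27.1°) × tan(+6.324°) = -0.0567, so h₀ = 1.6275 rad = 93.25°.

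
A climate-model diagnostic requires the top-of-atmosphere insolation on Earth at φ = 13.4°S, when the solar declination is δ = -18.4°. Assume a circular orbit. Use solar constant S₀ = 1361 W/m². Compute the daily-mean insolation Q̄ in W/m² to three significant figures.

cos H₀ = −tan(-13.4°) tan(-18.400°) = -0.0792, H₀ = 1.6501 rad.
Bracket: H₀ sin φ sin δ + cos φ cos δ sin H₀ = 1.6501×-0.23175×-0.31565 + 0.97278×0.94888×0.99685 = 0.120708 + 0.920144 = 1.040852.
Q̄ = (S₀/π) × [bracket] = (1361/π) × 1.040852 = 450.9 W/m².

Q̄ ≈ 451 W/m²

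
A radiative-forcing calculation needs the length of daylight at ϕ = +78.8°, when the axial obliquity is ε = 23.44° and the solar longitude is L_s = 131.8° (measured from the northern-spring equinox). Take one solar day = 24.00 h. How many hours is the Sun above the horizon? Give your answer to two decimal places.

24.00 h

Solar declination: sin δ = sin ε · sin L_s = sin 23.44° × sin 131.8° = 0.29654, so δ = +17.250°.
Sunrise equation: cos h₀ = −tan ϕ · tan δ = -1.5682 ≤ −1, so the Sun never sets (polar day) and h₀ = π.
Daylight = 2h₀/(2π) × 24.00 h = (3.1416/π) × 24.00 = 24.00 h.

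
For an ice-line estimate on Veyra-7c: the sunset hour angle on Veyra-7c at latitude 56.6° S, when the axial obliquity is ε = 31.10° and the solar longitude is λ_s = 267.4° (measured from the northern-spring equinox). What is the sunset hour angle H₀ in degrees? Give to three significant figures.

Solar declination: sin δ = sin ε · sin λ_s = sin 31.10° × sin 267.4° = -0.51600, so δ = -31.064°.
cos H₀ = −tan φ · tan δ = −tan(-56.6°) × tan(-31.064°) = -0.9136, so H₀ = 2.7228 rad = 156.00°.

H₀ = 156°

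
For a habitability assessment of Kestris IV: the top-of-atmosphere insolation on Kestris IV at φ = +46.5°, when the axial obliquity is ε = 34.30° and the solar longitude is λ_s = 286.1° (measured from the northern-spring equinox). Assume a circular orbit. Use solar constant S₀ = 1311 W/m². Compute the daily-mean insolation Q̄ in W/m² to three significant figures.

Q̄ ≈ 42.2 W/m²

Solar declination: sin δ = sin ε · sin λ_s = sin 34.30° × sin 286.1° = -0.54142, so δ = -32.781°.
cos H₀ = −tan(+46.5°) tan(-32.781°) = 0.6786, H₀ = 0.8249 rad.
Bracket: H₀ sin φ sin δ + cos φ cos δ sin H₀ = 0.8249×0.72537×-0.54142 + 0.68835×0.84075×0.73450 = -0.323963 + 0.425077 = 0.101114.
Q̄ = (S₀/π) × [bracket] = (1311/π) × 0.101114 = 42.20 W/m².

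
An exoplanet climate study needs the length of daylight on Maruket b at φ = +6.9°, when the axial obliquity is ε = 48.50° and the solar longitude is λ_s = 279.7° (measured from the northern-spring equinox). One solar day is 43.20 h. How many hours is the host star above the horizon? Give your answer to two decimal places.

19.77 h

Solar declination: sin δ = sin ε · sin λ_s = sin 48.50° × sin 279.7° = -0.73825, so δ = -47.582°.
cos H₀ = −tan φ · tan δ = −tan(+6.9°) × tan(-47.582°) = 0.1324, so H₀ = 1.4380 rad = 82.39°.
Daylight = 2H₀/(2π) × 43.20 h = (1.4380/π) × 43.20 = 19.77 h.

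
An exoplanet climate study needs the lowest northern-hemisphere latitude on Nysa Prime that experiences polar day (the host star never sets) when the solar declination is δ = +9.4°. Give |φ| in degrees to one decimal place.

|φ| = 80.6°

Polar day requires cos H₀ = −tan φ tan δ ≤ −1, i.e. tan φ tan δ ≥ 1.
The boundary is |tan φ| · |tan δ| = 1, so |φ| = 90° − |δ| = 90° − 9.4° = 80.6° in the northern hemisphere.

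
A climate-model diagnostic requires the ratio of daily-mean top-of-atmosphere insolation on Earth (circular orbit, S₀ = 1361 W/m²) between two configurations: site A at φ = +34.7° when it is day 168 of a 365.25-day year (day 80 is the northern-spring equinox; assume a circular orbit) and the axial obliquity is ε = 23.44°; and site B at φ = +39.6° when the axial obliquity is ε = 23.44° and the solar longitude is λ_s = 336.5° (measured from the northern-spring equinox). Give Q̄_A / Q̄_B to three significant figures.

— Configuration A (φ=+34.7°):
Solar longitude: λ_s = 360° × (168 − 80)/365.25 = 86.735°.
sin δ = sin 23.44° × sin 86.735° = 0.39714, so δ = +23.400°.
cos H₀ = −tan(+34.7°) tan(+23.400°) = -0.2996, H₀ = 1.8751 rad.
Bracket: H₀ sin φ sin δ + cos φ cos δ sin H₀ = 1.8751×0.56928×0.39714 + 0.82214×0.91776×0.95405 = 0.423930 + 0.719857 = 1.143787.
Q̄ = (S₀/π) × [bracket] = (1361/π) × 1.143787 = 495.51 W/m².
— Configuration B (φ=+39.6°):
Solar declination: sin δ = sin ε · sin λ_s = sin 23.44° × sin 336.5° = -0.15862, so δ = -9.127°.
cos H₀ = −tan(+39.6°) tan(-9.127°) = 0.1329, H₀ = 1.4375 rad.
Bracket: H₀ sin φ sin δ + cos φ cos δ sin H₀ = 1.4375×0.63742×-0.15862 + 0.77051×0.98734×0.99113 = -0.145342 + 0.754007 = 0.608665.
Q̄ = (S₀/π) × [bracket] = (1361/π) × 0.608665 = 263.69 W/m².
Ratio Q̄_A / Q̄_B = 495.51 / 263.69 = 1.879.

Q̄_A / Q̄_B ≈ 1.88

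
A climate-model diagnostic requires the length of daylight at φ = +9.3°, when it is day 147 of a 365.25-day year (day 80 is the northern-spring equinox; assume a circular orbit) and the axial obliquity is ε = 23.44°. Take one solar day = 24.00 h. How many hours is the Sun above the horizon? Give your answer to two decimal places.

12.49 h

Solar longitude: λ_s = 360° × (147 − 80)/365.25 = 66.037°.
sin δ = sin 23.44° × sin 66.037° = 0.36350, so δ = +21.315°.
cos H₀ = −tan φ · tan δ = −tan(+9.3°) × tan(+21.315°) = -0.0639, so H₀ = 1.6347 rad = 93.66°.
Daylight = 2H₀/(2π) × 24.00 h = (1.6347/π) × 24.00 = 12.49 h.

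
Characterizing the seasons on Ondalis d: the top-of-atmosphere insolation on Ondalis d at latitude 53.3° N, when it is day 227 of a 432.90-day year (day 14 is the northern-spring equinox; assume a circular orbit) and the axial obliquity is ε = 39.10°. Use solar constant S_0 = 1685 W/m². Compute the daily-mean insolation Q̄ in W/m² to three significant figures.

Solar longitude: L_s = 360° × (227 − 14)/432.90 = 177.131°.
sin δ = sin 39.10° × sin 177.131° = 0.03157, so δ = +1.809°.
cos h₀ = −tan(+53.3°) tan(+1.809°) = -0.0424, h₀ = 1.6132 rad.
Bracket: h₀ sin ϕ sin δ + cos ϕ cos δ sin h₀ = 1.6132×0.80178×0.03157 + 0.59763×0.99950×0.99910 = 0.040834 + 0.596794 = 0.637628.
Q̄ = (S_0/π) × [bracket] = (1685/π) × 0.637628 = 342.0 W/m².

Q̄ ≈ 342 W/m²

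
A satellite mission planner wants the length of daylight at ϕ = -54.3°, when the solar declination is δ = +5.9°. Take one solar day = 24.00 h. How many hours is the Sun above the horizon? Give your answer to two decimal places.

cos h₀ = −tan ϕ · tan δ = −tan(-54.3°) × tan(+5.900°) = 0.1438, so h₀ = 1.4265 rad = 81.73°.
Daylight = 2h₀/(2π) × 24.00 h = (1.4265/π) × 24.00 = 10.90 h.

10.90 h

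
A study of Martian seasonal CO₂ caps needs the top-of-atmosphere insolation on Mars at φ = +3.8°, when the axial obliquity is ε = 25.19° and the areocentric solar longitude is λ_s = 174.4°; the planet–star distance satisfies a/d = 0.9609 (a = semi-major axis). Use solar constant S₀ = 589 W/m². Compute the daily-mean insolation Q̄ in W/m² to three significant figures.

sin δ = sin 25.19° × sin 174.4° = 0.04153, so δ = +2.380°.
cos H₀ = −tan(+3.8°) tan(+2.380°) = -0.0028, H₀ = 1.5736 rad.
Bracket: H₀ sin φ sin δ + cos φ cos δ sin H₀ = 1.5736×0.06627×0.04153 + 0.99780×0.99914×1.00000 = 0.004331 + 0.996942 = 1.001273.
Inverse-square distance factor (a/d)² = 0.9609² = 0.923329.
Q̄ = (S₀/π) × 0.923329 × [bracket] = (589/π) × 0.923329 × 1.001273 = 173.3 W/m².

Q̄ ≈ 173 W/m²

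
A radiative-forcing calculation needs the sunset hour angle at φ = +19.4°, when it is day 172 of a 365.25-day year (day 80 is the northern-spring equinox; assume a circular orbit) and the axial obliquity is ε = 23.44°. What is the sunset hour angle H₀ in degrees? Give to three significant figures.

H₀ = 98.8°

Solar longitude: λ_s = 360° × (172 − 80)/365.25 = 90.678°.
sin δ = sin 23.44° × sin 90.678° = 0.39776, so δ = +23.438°.
cos H₀ = −tan φ · tan δ = −tan(+19.4°) × tan(+23.438°) = -0.1527, so H₀ = 1.7241 rad = 98.78°.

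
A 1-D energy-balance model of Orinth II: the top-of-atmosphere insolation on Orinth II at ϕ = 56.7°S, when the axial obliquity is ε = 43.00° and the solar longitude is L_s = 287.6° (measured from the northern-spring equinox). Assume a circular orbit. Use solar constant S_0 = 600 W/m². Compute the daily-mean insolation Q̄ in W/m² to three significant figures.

Solar declination: sin δ = sin ε · sin L_s = sin 43.00° × sin 287.6° = -0.65007, so δ = -40.547°.
cos h₀ = −tan(-56.7°) tan(-40.547°) = -1.3024 ≤ −1 ⇒ polar day, h₀ = π.
Bracket: h₀ sin ϕ sin δ + cos ϕ cos δ sin h₀ = 3.1416×-0.83581×-0.65007 + 0.54902×0.75987×0.00000 = 1.706941 + 0.000000 = 1.706941.
Q̄ = (S_0/π) × [bracket] = (600/π) × 1.706941 = 326.0 W/m².

Q̄ ≈ 326 W/m²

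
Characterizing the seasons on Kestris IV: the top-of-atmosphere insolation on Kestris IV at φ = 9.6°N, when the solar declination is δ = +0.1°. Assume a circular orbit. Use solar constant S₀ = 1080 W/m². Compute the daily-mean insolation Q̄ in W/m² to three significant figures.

Q̄ ≈ 339 W/m²

cos H₀ = −tan(+9.6°) tan(+0.100°) = -0.0003, H₀ = 1.5711 rad.
Bracket: H₀ sin φ sin δ + cos φ cos δ sin H₀ = 1.5711×0.16677×0.00175 + 0.98600×1.00000×1.00000 = 0.000459 + 0.986000 = 0.986459.
Q̄ = (S₀/π) × [bracket] = (1080/π) × 0.986459 = 339.1 W/m².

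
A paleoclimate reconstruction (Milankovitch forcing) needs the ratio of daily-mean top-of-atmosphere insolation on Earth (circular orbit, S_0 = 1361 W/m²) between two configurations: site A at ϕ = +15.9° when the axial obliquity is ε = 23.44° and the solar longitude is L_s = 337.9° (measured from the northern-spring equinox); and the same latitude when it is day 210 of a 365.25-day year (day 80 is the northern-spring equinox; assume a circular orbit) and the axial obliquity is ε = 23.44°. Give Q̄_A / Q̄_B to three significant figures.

— Configuration A (ϕ=+15.9°):
Solar declination: sin δ = sin ε · sin L_s = sin 23.44° × sin 337.9° = -0.14966, so δ = -8.607°.
cos h₀ = −tan(+15.9°) tan(-8.607°) = 0.0431, h₀ = 1.5277 rad.
Bracket: h₀ sin ϕ sin δ + cos ϕ cos δ sin h₀ = 1.5277×0.27396×-0.14966 + 0.96174×0.98874×0.99907 = -0.062637 + 0.950026 = 0.887389.
Q̄ = (S_0/π) × [bracket] = (1361/π) × 0.887389 = 384.43 W/m².
— Configuration B (ϕ=+15.9°):
Solar longitude: L_s = 360° × (210 − 80)/365.25 = 128.131°.
sin δ = sin 23.44° × sin 128.131° = 0.31290, so δ = +18.234°.
cos h₀ = −tan(+15.9°) tan(+18.234°) = -0.0938, h₀ = 1.6648 rad.
Bracket: h₀ sin ϕ sin δ + cos ϕ cos δ sin h₀ = 1.6648×0.27396×0.31290 + 0.96174×0.94979×0.99559 = 0.142710 + 0.909423 = 1.052133.
Q̄ = (S_0/π) × [bracket] = (1361/π) × 1.052133 = 455.80 W/m².
Ratio Q̄_A / Q̄_B = 384.43 / 455.80 = 0.8434.

Q̄_A / Q̄_B ≈ 0.843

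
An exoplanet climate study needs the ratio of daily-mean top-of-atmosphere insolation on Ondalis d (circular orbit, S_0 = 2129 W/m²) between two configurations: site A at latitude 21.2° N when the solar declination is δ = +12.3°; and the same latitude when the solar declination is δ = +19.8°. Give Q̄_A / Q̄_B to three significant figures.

Q̄_A / Q̄_B ≈ 0.960

— Configuration A (ϕ=+21.2°):
cos h₀ = −tan(+21.2°) tan(+12.300°) = -0.0846, h₀ = 1.6555 rad.
Bracket: h₀ sin ϕ sin δ + cos ϕ cos δ sin h₀ = 1.6555×0.36162×0.21303 + 0.93232×0.97705×0.99642 = 0.127533 + 0.907662 = 1.035195.
Q̄ = (S_0/π) × [bracket] = (2129/π) × 1.035195 = 701.53 W/m².
— Configuration B (ϕ=+21.2°):
cos h₀ = −tan(+21.2°) tan(+19.800°) = -0.1396, h₀ = 1.7109 rad.
Bracket: h₀ sin ϕ sin δ + cos ϕ cos δ sin h₀ = 1.7109×0.36162×0.33874 + 0.93232×0.94088×0.99020 = 0.209577 + 0.868605 = 1.078182.
Q̄ = (S_0/π) × [bracket] = (2129/π) × 1.078182 = 730.66 W/m².
Ratio Q̄_A / Q̄_B = 701.53 / 730.66 = 0.9601.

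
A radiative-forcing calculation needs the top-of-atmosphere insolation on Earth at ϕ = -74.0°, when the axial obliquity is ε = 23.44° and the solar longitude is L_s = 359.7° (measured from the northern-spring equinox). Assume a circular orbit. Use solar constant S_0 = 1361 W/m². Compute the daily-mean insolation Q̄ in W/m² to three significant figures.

Q̄ ≈ 121 W/m²

Solar declination: sin δ = sin ε · sin L_s = sin 23.44° × sin 359.7° = -0.00208, so δ = -0.119°.
cos h₀ = −tan(-74.0°) tan(-0.119°) = -0.0073, h₀ = 1.5781 rad.
Bracket: h₀ sin ϕ sin δ + cos ϕ cos δ sin h₀ = 1.5781×-0.96126×-0.00208 + 0.27564×1.00000×0.99997 = 0.003155 + 0.275632 = 0.278787.
Q̄ = (S_0/π) × [bracket] = (1361/π) × 0.278787 = 120.8 W/m².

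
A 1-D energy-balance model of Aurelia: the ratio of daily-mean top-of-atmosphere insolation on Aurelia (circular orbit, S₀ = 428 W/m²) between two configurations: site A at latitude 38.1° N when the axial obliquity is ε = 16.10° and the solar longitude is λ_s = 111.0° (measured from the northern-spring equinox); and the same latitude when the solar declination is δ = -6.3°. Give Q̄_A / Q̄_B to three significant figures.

— Configuration A (φ=+38.1°):
Solar declination: sin δ = sin ε · sin λ_s = sin 16.10° × sin 111.0° = 0.25890, so δ = +15.005°.
cos H₀ = −tan(+38.1°) tan(+15.005°) = -0.2102, H₀ = 1.7825 rad.
Bracket: H₀ sin φ sin δ + cos φ cos δ sin H₀ = 1.7825×0.61704×0.25890 + 0.78694×0.96591×0.97767 = 0.284757 + 0.743140 = 1.027897.
Q̄ = (S₀/π) × [bracket] = (428/π) × 1.027897 = 140.04 W/m².
— Configuration B (φ=+38.1°):
cos H₀ = −tan(+38.1°) tan(-6.300°) = 0.0866, H₀ = 1.4841 rad.
Bracket: H₀ sin φ sin δ + cos φ cos δ sin H₀ = 1.4841×0.61704×-0.10973 + 0.78694×0.99396×0.99625 = -0.100485 + 0.779254 = 0.678769.
Q̄ = (S₀/π) × [bracket] = (428/π) × 0.678769 = 92.473 W/m².
Ratio Q̄_A / Q̄_B = 140.04 / 92.473 = 1.514.

Q̄_A / Q̄_B ≈ 1.51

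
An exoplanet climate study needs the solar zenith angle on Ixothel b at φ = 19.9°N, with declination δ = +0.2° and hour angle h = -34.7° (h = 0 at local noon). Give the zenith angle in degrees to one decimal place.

cos θ_z = sin φ sin δ + cos φ cos δ cos h = 0.001188 + 0.773048 = 0.774236.
θ_z = arccos(0.774236) = 39.3°.

θ_z = 39.3°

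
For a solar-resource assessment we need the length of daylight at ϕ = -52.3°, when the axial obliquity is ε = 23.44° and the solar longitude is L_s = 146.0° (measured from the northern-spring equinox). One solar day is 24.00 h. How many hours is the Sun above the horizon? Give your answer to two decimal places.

Solar declination: sin δ = sin ε · sin L_s = sin 23.44° × sin 146.0° = 0.22244, so δ = +12.852°.
cos h₀ = −tan ϕ · tan δ = −tan(-52.3°) × tan(+12.852°) = 0.2952, so h₀ = 1.2711 rad = 72.83°.
Daylight = 2h₀/(2π) × 24.00 h = (1.2711/π) × 24.00 = 9.71 h.

9.71 h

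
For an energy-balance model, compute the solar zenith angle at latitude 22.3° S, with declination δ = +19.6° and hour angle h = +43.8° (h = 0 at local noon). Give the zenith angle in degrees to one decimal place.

cos θ_z = sin ϕ sin δ + cos ϕ cos δ cos h = -0.127289 + 0.629087 = 0.501798.
θ_z = arccos(0.501798) = 59.9°.

θ_z = 59.9°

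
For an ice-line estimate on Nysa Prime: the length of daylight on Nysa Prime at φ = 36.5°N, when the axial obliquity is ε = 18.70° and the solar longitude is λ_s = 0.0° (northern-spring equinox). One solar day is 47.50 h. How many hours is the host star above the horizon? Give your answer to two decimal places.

23.75 h

Solar declination: sin δ = sin ε · sin λ_s = sin 18.70° × sin 0.0° = 0.00000, so δ = +0.000°.
cos H₀ = −tan φ · tan δ = −tan(+36.5°) × tan(+0.000°) = -0.0000, so H₀ = 1.5708 rad = 90.00°.
Daylight = 2H₀/(2π) × 47.50 h = (1.5708/π) × 47.50 = 23.75 h.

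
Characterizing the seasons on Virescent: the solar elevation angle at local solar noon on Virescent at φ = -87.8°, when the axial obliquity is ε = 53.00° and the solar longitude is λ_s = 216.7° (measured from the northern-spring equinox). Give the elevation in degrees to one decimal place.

30.7°

Solar declination: sin δ = sin ε · sin λ_s = sin 53.00° × sin 216.7° = -0.47728, so δ = -28.508°.
At local noon the hour angle is zero, so the zenith angle equals |φ − δ| = |-87.8° − (-28.508°)| = 59.292°.
Elevation = 90° − 59.292° = 30.7°.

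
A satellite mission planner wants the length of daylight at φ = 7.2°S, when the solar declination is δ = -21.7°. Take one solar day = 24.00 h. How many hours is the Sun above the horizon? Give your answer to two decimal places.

cos H₀ = −tan φ · tan δ = −tan(-7.2°) × tan(-21.700°) = -0.0503, so H₀ = 1.6211 rad = 92.88°.
Daylight = 2H₀/(2π) × 24.00 h = (1.6211/π) × 24.00 = 12.38 h.

12.38 h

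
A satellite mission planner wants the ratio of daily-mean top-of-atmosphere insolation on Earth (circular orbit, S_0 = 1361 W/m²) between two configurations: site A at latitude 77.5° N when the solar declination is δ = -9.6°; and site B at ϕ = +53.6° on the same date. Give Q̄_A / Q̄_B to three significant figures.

Q̄_A / Q̄_B ≈ 0.0603

— Configuration A (ϕ=+77.5°):
cos h₀ = −tan(+77.5°) tan(-9.600°) = 0.7629, h₀ = 0.7030 rad.
Bracket: h₀ sin ϕ sin δ + cos ϕ cos δ sin h₀ = 0.7030×0.97630×-0.16677 + 0.21644×0.98600×0.64648 = -0.114461 + 0.137965 = 0.023504.
Q̄ = (S_0/π) × [bracket] = (1361/π) × 0.023504 = 10.182 W/m².
— Configuration B (ϕ=+53.6°):
cos h₀ = −tan(+53.6°) tan(-9.600°) = 0.2294, h₀ = 1.3393 rad.
Bracket: h₀ sin ϕ sin δ + cos ϕ cos δ sin h₀ = 1.3393×0.80489×-0.16677 + 0.59342×0.98600×0.97333 = -0.179776 + 0.569507 = 0.389731.
Q̄ = (S_0/π) × [bracket] = (1361/π) × 0.389731 = 168.84 W/m².
Ratio Q̄_A / Q̄_B = 10.182 / 168.84 = 0.06031.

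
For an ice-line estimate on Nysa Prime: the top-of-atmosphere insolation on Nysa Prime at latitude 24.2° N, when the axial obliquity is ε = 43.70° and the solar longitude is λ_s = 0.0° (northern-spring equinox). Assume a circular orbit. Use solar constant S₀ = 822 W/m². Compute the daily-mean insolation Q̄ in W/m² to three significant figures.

Solar declination: sin δ = sin ε · sin λ_s = sin 43.70° × sin 0.0° = 0.00000, so δ = +0.000°.
cos H₀ = −tan(+24.2°) tan(+0.000°) = -0.0000, H₀ = 1.5708 rad.
Bracket: H₀ sin φ sin δ + cos φ cos δ sin H₀ = 1.5708×0.40992×0.00000 + 0.91212×1.00000×1.00000 = 0.000000 + 0.912120 = 0.912120.
Q̄ = (S₀/π) × [bracket] = (822/π) × 0.912120 = 238.7 W/m².

Q̄ ≈ 239 W/m²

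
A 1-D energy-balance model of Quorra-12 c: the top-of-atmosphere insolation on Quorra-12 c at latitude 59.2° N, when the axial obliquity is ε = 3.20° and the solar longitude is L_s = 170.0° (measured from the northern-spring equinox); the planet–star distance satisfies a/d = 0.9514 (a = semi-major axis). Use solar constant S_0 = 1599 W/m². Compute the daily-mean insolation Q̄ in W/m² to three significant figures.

Q̄ ≈ 242 W/m²

Solar declination: sin δ = sin ε · sin L_s = sin 3.20° × sin 170.0° = 0.00969, so δ = +0.555°.
cos h₀ = −tan(+59.2°) tan(+0.555°) = -0.0163, h₀ = 1.5871 rad.
Bracket: h₀ sin ϕ sin δ + cos ϕ cos δ sin h₀ = 1.5871×0.85896×0.00969 + 0.51204×0.99995×0.99987 = 0.013210 + 0.511948 = 0.525158.
Inverse-square distance factor (a/d)² = 0.9514² = 0.905162.
Q̄ = (S_0/π) × 0.905162 × [bracket] = (1599/π) × 0.905162 × 0.525158 = 241.9 W/m².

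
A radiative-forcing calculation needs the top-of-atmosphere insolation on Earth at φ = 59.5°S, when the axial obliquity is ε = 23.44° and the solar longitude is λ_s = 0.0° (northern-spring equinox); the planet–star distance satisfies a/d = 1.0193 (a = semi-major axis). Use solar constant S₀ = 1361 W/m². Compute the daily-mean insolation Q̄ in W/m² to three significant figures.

Solar declination: sin δ = sin ε · sin λ_s = sin 23.44° × sin 0.0° = 0.00000, so δ = +0.000°.
cos H₀ = −tan(-59.5°) tan(+0.000°) = 0.0000, H₀ = 1.5708 rad.
Bracket: H₀ sin φ sin δ + cos φ cos δ sin H₀ = 1.5708×-0.86163×0.00000 + 0.50754×1.00000×1.00000 = -0.000000 + 0.507540 = 0.507540.
Inverse-square distance factor (a/d)² = 1.0193² = 1.038972.
Q̄ = (S₀/π) × 1.038972 × [bracket] = (1361/π) × 1.038972 × 0.507540 = 228.4 W/m².

Q̄ ≈ 228 W/m²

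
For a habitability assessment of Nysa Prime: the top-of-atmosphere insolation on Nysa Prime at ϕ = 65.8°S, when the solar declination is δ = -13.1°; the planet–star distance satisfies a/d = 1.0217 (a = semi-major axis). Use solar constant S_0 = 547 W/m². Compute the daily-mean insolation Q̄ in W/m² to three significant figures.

Q̄ ≈ 142 W/m²

cos h₀ = −tan(-65.8°) tan(-13.100°) = -0.5178, h₀ = 2.1151 rad.
Bracket: h₀ sin ϕ sin δ + cos ϕ cos δ sin h₀ = 2.1151×-0.91212×-0.22665 + 0.40992×0.97398×0.85550 = 0.437259 + 0.341562 = 0.778821.
Inverse-square distance factor (a/d)² = 1.0217² = 1.043871.
Q̄ = (S_0/π) × 1.043871 × [bracket] = (547/π) × 1.043871 × 0.778821 = 141.6 W/m².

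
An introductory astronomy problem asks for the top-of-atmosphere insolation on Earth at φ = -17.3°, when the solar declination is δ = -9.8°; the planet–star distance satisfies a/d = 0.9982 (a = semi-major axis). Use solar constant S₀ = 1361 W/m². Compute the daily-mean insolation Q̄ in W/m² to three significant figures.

cos H₀ = −tan(-17.3°) tan(-9.800°) = -0.0538, H₀ = 1.6246 rad.
Bracket: H₀ sin φ sin δ + cos φ cos δ sin H₀ = 1.6246×-0.29737×-0.17021 + 0.95476×0.98541×0.99855 = 0.082230 + 0.939466 = 1.021696.
Inverse-square distance factor (a/d)² = 0.9982² = 0.996403.
Q̄ = (S₀/π) × 0.996403 × [bracket] = (1361/π) × 0.996403 × 1.021696 = 441.0 W/m².

Q̄ ≈ 441 W/m²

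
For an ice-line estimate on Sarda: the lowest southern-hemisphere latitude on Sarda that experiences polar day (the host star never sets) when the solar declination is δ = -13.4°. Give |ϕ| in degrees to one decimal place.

Polar day requires cos h₀ = −tan ϕ tan δ ≤ −1, i.e. tan ϕ tan δ ≥ 1.
The boundary is |tan ϕ| · |tan δ| = 1, so |ϕ| = 90° − |δ| = 90° − 13.4° = 76.6° in the southern hemisphere.

|ϕ| = 76.6°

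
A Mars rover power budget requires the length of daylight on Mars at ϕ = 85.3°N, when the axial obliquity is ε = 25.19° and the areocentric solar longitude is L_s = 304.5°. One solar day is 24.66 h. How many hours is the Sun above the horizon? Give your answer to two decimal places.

0.00 h

sin δ = sin 25.19° × sin 304.5° = -0.35077, so δ = -20.534°.
cos h₀ = −tan ϕ · tan δ = 4.5559 ≥ 1, so the Sun never rises (polar night) and h₀ = 0.
Daylight = 2h₀/(2π) × 24.66 h = (0.0000/π) × 24.66 = 0.00 h.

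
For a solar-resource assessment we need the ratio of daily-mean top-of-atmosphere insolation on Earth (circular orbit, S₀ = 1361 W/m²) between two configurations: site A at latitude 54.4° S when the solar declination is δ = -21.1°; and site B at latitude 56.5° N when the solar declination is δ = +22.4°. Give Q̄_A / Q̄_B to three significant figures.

— Configuration A (φ=-54.4°):
cos H₀ = −tan(-54.4°) tan(-21.100°) = -0.5390, H₀ = 2.1400 rad.
Bracket: H₀ sin φ sin δ + cos φ cos δ sin H₀ = 2.1400×-0.81310×-0.36000 + 0.58212×0.93295×0.84232 = 0.626412 + 0.457455 = 1.083867.
Q̄ = (S₀/π) × [bracket] = (1361/π) × 1.083867 = 469.55 W/m².
— Configuration B (φ=+56.5°):
cos H₀ = −tan(+56.5°) tan(+22.400°) = -0.6227, H₀ = 2.2430 rad.
Bracket: H₀ sin φ sin δ + cos φ cos δ sin H₀ = 2.2430×0.83389×0.38107 + 0.55194×0.92455×0.78244 = 0.712759 + 0.399276 = 1.112035.
Q̄ = (S₀/π) × [bracket] = (1361/π) × 1.112035 = 481.76 W/m².
Ratio Q̄_A / Q̄_B = 469.55 / 481.76 = 0.9747.

Q̄_A / Q̄_B ≈ 0.975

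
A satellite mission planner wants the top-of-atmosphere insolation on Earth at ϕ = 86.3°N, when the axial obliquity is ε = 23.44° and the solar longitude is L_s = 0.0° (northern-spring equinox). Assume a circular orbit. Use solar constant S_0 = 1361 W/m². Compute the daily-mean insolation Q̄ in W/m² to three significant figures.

Solar declination: sin δ = sin ε · sin L_s = sin 23.44° × sin 0.0° = 0.00000, so δ = +0.000°.
cos h₀ = −tan(+86.3°) tan(+0.000°) = -0.0000, h₀ = 1.5708 rad.
Bracket: h₀ sin ϕ sin δ + cos ϕ cos δ sin h₀ = 1.5708×0.99792×0.00000 + 0.06453×1.00000×1.00000 = 0.000000 + 0.064530 = 0.064530.
Q̄ = (S_0/π) × [bracket] = (1361/π) × 0.064530 = 27.96 W/m².

Q̄ ≈ 28.0 W/m²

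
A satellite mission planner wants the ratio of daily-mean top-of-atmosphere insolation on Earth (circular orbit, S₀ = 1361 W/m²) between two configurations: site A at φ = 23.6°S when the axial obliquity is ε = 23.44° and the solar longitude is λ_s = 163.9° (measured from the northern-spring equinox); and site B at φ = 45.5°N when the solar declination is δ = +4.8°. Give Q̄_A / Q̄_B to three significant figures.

Q̄_A / Q̄_B ≈ 1.06

— Configuration A (φ=-23.6°):
Solar declination: sin δ = sin ε · sin λ_s = sin 23.44° × sin 163.9° = 0.11031, so δ = +6.333°.
cos H₀ = −tan(-23.6°) tan(+6.333°) = 0.0485, H₀ = 1.5223 rad.
Bracket: H₀ sin φ sin δ + cos φ cos δ sin H₀ = 1.5223×-0.40035×0.11031 + 0.91636×0.99390×0.99882 = -0.067229 + 0.909695 = 0.842466.
Q̄ = (S₀/π) × [bracket] = (1361/π) × 0.842466 = 364.97 W/m².
— Configuration B (φ=+45.5°):
cos H₀ = −tan(+45.5°) tan(+4.800°) = -0.0855, H₀ = 1.6564 rad.
Bracket: H₀ sin φ sin δ + cos φ cos δ sin H₀ = 1.6564×0.71325×0.08368 + 0.70091×0.99649×0.99634 = 0.098862 + 0.695893 = 0.794755.
Q̄ = (S₀/π) × [bracket] = (1361/π) × 0.794755 = 344.30 W/m².
Ratio Q̄_A / Q̄_B = 364.97 / 344.30 = 1.060.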